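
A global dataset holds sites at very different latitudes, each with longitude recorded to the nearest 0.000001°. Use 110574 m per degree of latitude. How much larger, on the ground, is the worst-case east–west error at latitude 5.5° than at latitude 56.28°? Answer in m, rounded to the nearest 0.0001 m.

0.0243 m

Rounding to 6 decimal places leaves the longitude within ±5e-07° of the true value.
Error at 5.5° = 5e-07° × 110574 × cos 5.5° ≈ 0.055287 × 0.9954 = 0.055032 m.
Error at 56.28° = 5e-07° × 110574 × cos 56.28° ≈ 0.055287 × 0.5551 = 0.030692 m.
So the lower-latitude error exceeds the higher by 0.055032 − 0.030692 = 0.024341 m.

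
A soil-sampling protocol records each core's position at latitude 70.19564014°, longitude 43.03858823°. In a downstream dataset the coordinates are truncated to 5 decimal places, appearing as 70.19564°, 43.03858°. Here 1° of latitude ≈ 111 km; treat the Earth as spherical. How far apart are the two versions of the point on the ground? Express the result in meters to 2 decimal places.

0.31 meters

Δlat = 70.19564014 − 70.19564 = +0.00000014°; Δlon = 43.03858823 − 43.03858 = +0.00000823°.
North–south shift: 0.00000014 × 111000 = 0.01554 m.
E–W at 70.1956°: 0.00000823° × 111000 × cos 70.1956° = 0.00000823 × 111000 × 0.3388 ≈ 0.309513 m.
Combined displacement = (0.01554² + 0.309513²)^½ ≈ 0.309903 m.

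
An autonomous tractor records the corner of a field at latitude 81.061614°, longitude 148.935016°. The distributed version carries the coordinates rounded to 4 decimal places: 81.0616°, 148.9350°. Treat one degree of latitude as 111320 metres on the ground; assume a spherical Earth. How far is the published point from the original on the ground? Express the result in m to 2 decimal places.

The latitude changed by +0.000014° and the longitude by +0.000016°.
N–S: 0.000014° × 111320 m/° = 1.55848 m.
E–W at 81.0616°: 0.000016° × 111320 × cos 81.0616° = 0.000016 × 111320 × 0.1554 ≈ 0.276737 m.
Distance: √(1.55848² + 0.276737²) ≈ 1.58286 m.

1.58 m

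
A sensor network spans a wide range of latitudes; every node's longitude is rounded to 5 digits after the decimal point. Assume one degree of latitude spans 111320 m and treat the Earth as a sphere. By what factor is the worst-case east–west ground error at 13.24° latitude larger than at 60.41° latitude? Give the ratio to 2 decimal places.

1.97

Rounding to 5 decimal places leaves the longitude within ±5e-06° of the true value.
Error at 13.24° = 5e-06° × 111320 × cos 13.24° ≈ 0.5566 × 0.9734 = 0.54181 m.
Error at 60.41° = 5e-06° × 111320 × cos 60.41° ≈ 0.5566 × 0.4938 = 0.27484 m.
The ratio reduces to cos 13.24° / cos 60.41° = 0.9734/0.4938 ≈ 1.9713.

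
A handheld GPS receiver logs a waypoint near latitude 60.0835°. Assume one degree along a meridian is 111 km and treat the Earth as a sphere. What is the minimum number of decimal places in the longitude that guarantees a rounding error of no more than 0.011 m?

7

At 60.0835° one degree of longitude covers 111000 × cos 60.0835° ≈ 111000 × 0.4987 ≈ 55359.8 m.
Rounding to N decimal places gives at most 0.5 × 10⁻ᴺ degrees of error, i.e. 0.5 × 10⁻ᴺ × 55359.8 m.
Need 0.5 × 55359.8 × 10⁻ᴺ ≤ 0.011 → 10⁻ᴺ ≤ 3.974e-07, so N ≥ 6.40.
At 6 places the error can reach 0.0277 m, but 7 places keeps it to 0.00277 m.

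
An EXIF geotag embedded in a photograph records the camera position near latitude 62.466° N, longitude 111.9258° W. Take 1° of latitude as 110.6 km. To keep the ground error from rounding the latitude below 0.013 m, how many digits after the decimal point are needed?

7

One degree of latitude covers 110600 m.
Rounding to N decimal places gives at most 0.5 × 10⁻ᴺ degrees of error, i.e. 0.5 × 10⁻ᴺ × 110600 m.
Need 0.5 × 110600 × 10⁻ᴺ ≤ 0.013 → 10⁻ᴺ ≤ 2.351e-07, so N ≥ 6.63.
At 6 places the error can reach 0.0553 m, but 7 places keeps it to 0.00553 m.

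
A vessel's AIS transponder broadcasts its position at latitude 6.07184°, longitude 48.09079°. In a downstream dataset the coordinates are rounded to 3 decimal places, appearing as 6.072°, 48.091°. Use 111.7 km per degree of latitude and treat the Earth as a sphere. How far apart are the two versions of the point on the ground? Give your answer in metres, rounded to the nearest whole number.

Δlat = 6.07184 − 6.072 = -0.00016°; Δlon = 48.09079 − 48.091 = -0.00021°.
N–S: -0.00016° × 111700 m/° = -17.872 m.
East–west at this latitude: -0.00021° × 111700 × cos 6.072° ≈ -0.00021 × 111073 = -23.3254 m.
Distance: √(17.872² + 23.3254²) ≈ 29.3851 m.

29 metres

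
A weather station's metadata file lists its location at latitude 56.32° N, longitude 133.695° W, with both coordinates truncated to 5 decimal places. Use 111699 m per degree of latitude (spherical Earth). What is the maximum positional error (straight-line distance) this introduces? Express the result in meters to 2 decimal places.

1.28 meters

Truncating at 5 decimal places can drop up to a full unit in the last place, so each coordinate may be off by as much as 1e-05°.
N–S: 1e-05° × 111699 m/° = 1.11699 m.
E–W at 56.32°: 1e-05° × 111699 × cos 56.32° = 1e-05 × 111699 × 0.5546 ≈ 0.619431 m.
The two errors are perpendicular, so the maximum displacement is √(1.11699² + 0.619431²) ≈ 1.27725 m.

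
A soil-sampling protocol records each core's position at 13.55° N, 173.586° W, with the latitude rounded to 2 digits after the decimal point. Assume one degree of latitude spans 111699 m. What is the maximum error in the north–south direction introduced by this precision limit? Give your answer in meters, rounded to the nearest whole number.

Rounding to 2 decimal places leaves the latitude within ±0.005° of the true value.
Along the meridian that is 0.005° × 111699 m/° = 558.495 m.

558 meters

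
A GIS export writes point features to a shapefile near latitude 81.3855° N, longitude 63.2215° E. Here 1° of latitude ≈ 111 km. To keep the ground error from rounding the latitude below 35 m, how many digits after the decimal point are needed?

4 decimal places

One degree of latitude covers 111000 m.
Rounding to N decimal places gives at most 0.5 × 10⁻ᴺ degrees of error, i.e. 0.5 × 10⁻ᴺ × 111000 m.
Setting 55500 × 10⁻ᴺ ≤ 35 gives 10ᴺ ≥ 1586, i.e. N ≥ 3.20.
At 3 places the error can reach 55.5 m, but 4 places keeps it to 5.55 m.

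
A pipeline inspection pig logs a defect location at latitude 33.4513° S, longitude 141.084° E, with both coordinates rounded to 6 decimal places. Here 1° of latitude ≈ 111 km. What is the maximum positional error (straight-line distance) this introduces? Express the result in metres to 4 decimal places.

Rounding to 6 decimal places leaves each coordinate within ±5e-07° of the true value.
N–S: 5e-07° × 111000 m/° = 0.0555 m.
E–W at 33.4513°: 5e-07° × 111000 × cos 33.4513° = 5e-07 × 111000 × 0.8344 ≈ 0.0463067 m.
Combining orthogonally: (0.0555² + 0.0463067²)^½ ≈ 0.0722811 m.

0.0723 metres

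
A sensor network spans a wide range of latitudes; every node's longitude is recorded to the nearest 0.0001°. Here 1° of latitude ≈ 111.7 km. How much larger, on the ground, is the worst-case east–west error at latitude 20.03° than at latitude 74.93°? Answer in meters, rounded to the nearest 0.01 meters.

3.80 meters

Rounding to 4 decimal places leaves the longitude within ±5e-05° of the true value.
At 20.03°: 5e-05° × 111700 × cos 20.03° = 5e-05 × 111700 × 0.9395 ≈ 5.2472 m.
At 74.93°: 5e-05° × 111700 × cos 74.93° = 5e-05 × 111700 × 0.2600 ≈ 1.4521 m.
Difference: 5.2472 − 1.4521 = 3.7951 m.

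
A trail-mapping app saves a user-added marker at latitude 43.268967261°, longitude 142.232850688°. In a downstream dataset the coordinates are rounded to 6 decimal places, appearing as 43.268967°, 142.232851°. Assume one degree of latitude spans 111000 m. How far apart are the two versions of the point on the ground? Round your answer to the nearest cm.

The latitude changed by +0.000000261° and the longitude by -0.000000312°.
North–south shift: 0.000000261 × 111000 = 0.028971 m.
East–west at this latitude: -0.000000312° × 111000 × cos 43.269° ≈ -0.000000312 × 80824 = -0.0252171 m.
Combined displacement = (0.028971² + 0.0252171²)^½ ≈ 0.0384086 m.
That is 0.0384086 m = 3.8409 cm.

4 cm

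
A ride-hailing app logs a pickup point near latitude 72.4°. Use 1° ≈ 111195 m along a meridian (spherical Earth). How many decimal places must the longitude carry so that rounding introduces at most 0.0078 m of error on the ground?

At 72.4° one degree of longitude covers 111195 × cos 72.4° ≈ 111195 × 0.3024 ≈ 33622 m.
N decimal places → at most half a unit in the last place, 0.5 × 10⁻ᴺ° = 33622/2 × 10⁻ᴺ m.
Need 0.5 × 33622 × 10⁻ᴺ ≤ 0.0078 → 10⁻ᴺ ≤ 4.640e-07, so N ≥ 6.33.
N = 6 would give 0.0168 m (too coarse); N = 7 gives 0.00168 m ≤ 0.0078 m.

7 decimal places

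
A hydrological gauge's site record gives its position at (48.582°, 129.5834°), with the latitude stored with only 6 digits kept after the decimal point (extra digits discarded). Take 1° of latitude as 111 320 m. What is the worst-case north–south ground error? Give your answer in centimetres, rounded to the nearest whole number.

Truncating at 6 decimal places can drop up to a full unit in the last place, so the latitude may be off by as much as 1e-06°.
Along the meridian that is 1e-06° × 111320 m/° = 0.11132 m.
That is 0.11132 m = 11.132 cm.

11 centimetres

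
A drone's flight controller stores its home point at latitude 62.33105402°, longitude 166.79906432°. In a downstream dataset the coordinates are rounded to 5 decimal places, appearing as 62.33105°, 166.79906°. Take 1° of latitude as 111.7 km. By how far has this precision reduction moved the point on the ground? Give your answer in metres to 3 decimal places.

Δlat = 62.33105402 − 62.33105 = +0.00000402°; Δlon = 166.79906432 − 166.79906 = +0.00000432°.
North–south shift: 0.00000402 × 111700 = 0.449034 m.
East–west at this latitude: 0.00000432° × 111700 × cos 62.331° ≈ 0.00000432 × 51869.3 = 0.224075 m.
Distance: √(0.449034² + 0.224075²) ≈ 0.501838 m.

0.502 metres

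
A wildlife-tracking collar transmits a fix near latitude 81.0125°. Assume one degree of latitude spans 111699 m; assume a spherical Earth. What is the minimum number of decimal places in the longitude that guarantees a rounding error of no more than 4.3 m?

4 decimal places

At 81.0125° one degree of longitude covers 111699 × cos 81.0125° ≈ 111699 × 0.1562 ≈ 17449.5 m.
N decimal places → at most half a unit in the last place, 0.5 × 10⁻ᴺ° = 17449.5/2 × 10⁻ᴺ m.
Need 0.5 × 17449.5 × 10⁻ᴺ ≤ 4.3 → 10⁻ᴺ ≤ 4.929e-04, so N ≥ 3.31.
At 3 places the error can reach 8.72 m, but 4 places keeps it to 0.872 m.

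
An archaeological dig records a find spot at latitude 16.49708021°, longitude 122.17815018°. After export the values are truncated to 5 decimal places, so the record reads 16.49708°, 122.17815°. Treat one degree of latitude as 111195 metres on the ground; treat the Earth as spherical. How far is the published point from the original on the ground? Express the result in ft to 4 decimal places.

Δlat = 16.49708021 − 16.49708 = +0.00000021°; Δlon = 122.17815018 − 122.17815 = +0.00000018°.
North–south shift: 0.00000021 × 111195 = 0.0233509 m.
East–west at this latitude: 0.00000018° × 111195 × cos 16.4971° ≈ 0.00000018 × 106618 = 0.0191912 m.
Combined displacement = (0.0233509² + 0.0191912²)^½ ≈ 0.0302253 m.
Converting: 0.0302253 m × 3.2808 ft/m ≈ 0.099164 ft.

0.0992 ft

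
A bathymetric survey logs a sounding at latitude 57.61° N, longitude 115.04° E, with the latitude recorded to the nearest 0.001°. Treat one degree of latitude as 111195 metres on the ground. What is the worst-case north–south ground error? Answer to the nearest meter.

Rounding to 3 decimal places leaves the latitude within ±0.0005° of the true value.
North–south distance: 0.0005° × 111195 m/° = 55.5975 m.

56 meters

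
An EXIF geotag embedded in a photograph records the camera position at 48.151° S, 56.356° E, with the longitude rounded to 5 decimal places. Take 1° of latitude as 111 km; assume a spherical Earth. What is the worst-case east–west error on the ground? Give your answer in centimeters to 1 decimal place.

Rounding to 5 decimal places leaves the longitude within ±5e-06° of the true value.
Parallels shrink by cos φ, so at 48.151° a degree of longitude is 111000 × 0.6672 ≈ 74055.8 m.
East–west error: 5e-06° × 74055.8 m/° ≈ 0.370279 m.
That is 0.370279 m = 37.028 cm.

37.0 centimeters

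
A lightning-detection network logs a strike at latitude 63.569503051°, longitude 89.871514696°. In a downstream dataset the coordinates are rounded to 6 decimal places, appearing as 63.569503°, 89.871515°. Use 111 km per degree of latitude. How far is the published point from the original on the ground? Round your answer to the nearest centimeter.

2 centimeters

The latitude changed by +0.000000051° and the longitude by -0.000000304°.
N–S: 0.000000051° × 111000 m/° = 0.005661 m.
East–west at this latitude: -0.000000304° × 111000 × cos 63.5695° ≈ -0.000000304 × 49407.4 = -0.0150199 m.
Combined displacement = (0.005661² + 0.0150199²)^½ ≈ 0.0160513 m.
That is 0.0160513 m = 1.6051 cm.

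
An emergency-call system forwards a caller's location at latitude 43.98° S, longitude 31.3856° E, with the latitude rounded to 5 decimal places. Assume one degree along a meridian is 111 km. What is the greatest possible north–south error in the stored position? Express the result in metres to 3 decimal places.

0.555 metres

Rounding to 5 decimal places leaves the latitude within ±5e-06° of the true value.
North–south distance: 5e-06° × 111000 m/° = 0.555 m.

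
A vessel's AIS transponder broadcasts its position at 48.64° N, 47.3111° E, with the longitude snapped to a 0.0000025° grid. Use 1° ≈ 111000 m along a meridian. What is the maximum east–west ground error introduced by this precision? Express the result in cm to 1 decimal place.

With a 0.0000025° grid the true value lies within half a step, ±0.0000025°/2 = ±1.25e-06°, of the stored one.
One degree of longitude at 48.64° is 111000 × cos 48.64° ≈ 111000 × 0.6608 = 73347.5 m.
So at most 1.25e-06° × 73347.5 ≈ 0.0916843 m east–west.
That is 0.0916843 m = 9.1684 cm.

9.2 cm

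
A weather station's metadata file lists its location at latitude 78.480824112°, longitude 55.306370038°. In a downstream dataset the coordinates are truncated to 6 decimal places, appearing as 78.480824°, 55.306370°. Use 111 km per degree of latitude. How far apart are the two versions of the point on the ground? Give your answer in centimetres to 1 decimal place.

Δlat = 78.480824112 − 78.480824 = +0.000000112°; Δlon = 55.306370038 − 55.306370 = +0.000000038°.
N–S: 0.000000112° × 111000 m/° = 0.012432 m.
E–W at 78.4808°: 0.000000038° × 111000 × cos 78.4808° = 0.000000038 × 111000 × 0.1997 ≈ 0.000842317 m.
Distance: √(0.012432² + 0.000842317²) ≈ 0.0124605 m.
That is 0.0124605 m = 1.2461 cm.

1.2 centimetres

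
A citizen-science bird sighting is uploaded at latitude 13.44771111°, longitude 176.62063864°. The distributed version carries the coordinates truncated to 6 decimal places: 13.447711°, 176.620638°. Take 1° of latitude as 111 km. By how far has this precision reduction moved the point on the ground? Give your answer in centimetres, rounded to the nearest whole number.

Δlat = 13.44771111 − 13.447711 = +0.00000011°; Δlon = 176.62063864 − 176.620638 = +0.00000064°.
N–S: 0.00000011° × 111000 m/° = 0.01221 m.
East–west at this latitude: 0.00000064° × 111000 × cos 13.4477° ≈ 0.00000064 × 107957 = 0.0690923 m.
Distance: √(0.01221² + 0.0690923²) ≈ 0.0701628 m.
That is 0.0701628 m = 7.0163 cm.

7 centimetres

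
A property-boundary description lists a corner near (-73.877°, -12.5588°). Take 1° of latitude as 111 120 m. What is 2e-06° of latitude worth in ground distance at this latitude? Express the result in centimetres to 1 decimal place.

22.2 centimetres

2e-06° × 111120 m/° = 0.22224 m.
That is 0.22224 m = 22.224 cm.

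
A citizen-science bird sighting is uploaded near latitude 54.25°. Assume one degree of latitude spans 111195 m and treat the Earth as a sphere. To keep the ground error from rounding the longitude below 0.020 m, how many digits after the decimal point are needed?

At 54.25° one degree of longitude covers 111195 × cos 54.25° ≈ 111195 × 0.5842 ≈ 64965.6 m.
With N decimal places the half-ulp bound is 0.5·10⁻ᴺ°, or 0.5·10⁻ᴺ × 64965.6 m on the ground.
Setting 32482.8 × 10⁻ᴺ ≤ 0.020 gives 10ᴺ ≥ 1.624e+06, i.e. N ≥ 6.21.
At 6 places the error can reach 0.0325 m, but 7 places keeps it to 0.00325 m.

7 decimal places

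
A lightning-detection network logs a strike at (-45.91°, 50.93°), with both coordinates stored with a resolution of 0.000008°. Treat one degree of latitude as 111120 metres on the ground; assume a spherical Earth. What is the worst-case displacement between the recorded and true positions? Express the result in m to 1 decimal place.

0.5 m

With a 0.000008° grid the true value lies within half a step, ±0.000008°/2 = ±4e-06°, of the stored one.
North–south component: 4e-06° × 111120 = 0.44448 m.
Longitude error → 4e-06 × 111120 × cos 45.91° = 4e-06 × 111120 × 0.6958 ≈ 0.309264 m.
Combining orthogonally: (0.44448² + 0.309264²)^½ ≈ 0.541485 m.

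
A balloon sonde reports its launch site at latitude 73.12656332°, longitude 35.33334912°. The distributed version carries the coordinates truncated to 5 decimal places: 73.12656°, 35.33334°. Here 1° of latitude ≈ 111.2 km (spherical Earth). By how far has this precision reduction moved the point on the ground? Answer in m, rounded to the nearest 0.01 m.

0.47 m

Δlat = 73.12656332 − 73.12656 = +0.00000332°; Δlon = 35.33334912 − 35.33334 = +0.00000912°.
North–south shift: 0.00000332 × 111200 = 0.369184 m.
E–W at 73.1266°: 0.00000912° × 111200 × cos 73.1266° = 0.00000912 × 111200 × 0.2903 ≈ 0.294364 m.
Distance: √(0.369184² + 0.294364²) ≈ 0.472173 m.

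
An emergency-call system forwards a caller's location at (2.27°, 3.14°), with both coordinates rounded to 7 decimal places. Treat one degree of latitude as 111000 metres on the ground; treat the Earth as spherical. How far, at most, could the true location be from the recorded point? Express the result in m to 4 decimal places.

Rounding to 7 decimal places leaves each coordinate within ±5e-08° of the true value.
N–S: 5e-08° × 111000 m/° = 0.00555 m.
E–W at 2.27°: 5e-08° × 111000 × cos 2.27° = 5e-08 × 111000 × 0.9992 ≈ 0.00554564 m.
Worst case both components are at the extreme and orthogonal: √(0.00555² + 0.00554564²) ≈ 0.00784581 m.

0.0078 m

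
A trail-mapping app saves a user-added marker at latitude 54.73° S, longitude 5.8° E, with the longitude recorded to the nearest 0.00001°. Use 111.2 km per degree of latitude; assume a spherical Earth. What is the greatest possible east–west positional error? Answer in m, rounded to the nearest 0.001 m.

0.321 m

Rounding to 5 decimal places leaves the longitude within ±5e-06° of the true value.
One degree of longitude at 54.73° is 111200 × cos 54.73° ≈ 111200 × 0.5774 = 64210.2 m.
East–west error: 5e-06° × 64210.2 m/° ≈ 0.321051 m.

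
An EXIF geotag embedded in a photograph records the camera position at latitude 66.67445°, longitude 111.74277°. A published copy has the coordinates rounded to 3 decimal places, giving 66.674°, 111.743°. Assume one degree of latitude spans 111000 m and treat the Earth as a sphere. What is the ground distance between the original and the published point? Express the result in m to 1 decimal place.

The latitude changed by +0.00045° and the longitude by -0.00023°.
N–S: 0.00045° × 111000 m/° = 49.95 m.
East–west at this latitude: -0.00023° × 111000 × cos 66.674° ≈ -0.00023 × 43951.8 = -10.1089 m.
Combined displacement = (49.95² + 10.1089²)^½ ≈ 50.9627 m.

51.0 m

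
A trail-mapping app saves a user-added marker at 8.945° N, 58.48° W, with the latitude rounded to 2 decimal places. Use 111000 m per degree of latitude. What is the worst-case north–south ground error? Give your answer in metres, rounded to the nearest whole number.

555 metres

Rounding to 2 decimal places leaves the latitude within ±0.005° of the true value.
So the N–S error is at most 0.005 × 111000 = 555 m.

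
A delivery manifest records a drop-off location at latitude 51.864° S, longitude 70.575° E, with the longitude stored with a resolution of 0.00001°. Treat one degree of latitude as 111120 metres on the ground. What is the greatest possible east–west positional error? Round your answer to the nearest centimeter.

34 centimeters

With a 0.00001° grid the true value lies within half a step, ±0.00001°/2 = ±5e-06°, of the stored one.
Parallels shrink by cos φ, so at 51.864° a degree of longitude is 111120 × 0.6175 ≈ 68620 m.
So at most 5e-06° × 68620 ≈ 0.3431 m east–west.
That is 0.3431 m = 34.31 cm.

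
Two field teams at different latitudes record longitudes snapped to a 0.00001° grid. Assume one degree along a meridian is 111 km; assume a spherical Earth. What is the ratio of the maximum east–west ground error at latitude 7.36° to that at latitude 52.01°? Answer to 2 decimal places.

With a 0.00001° grid the true value lies within half a step, ±0.00001°/2 = ±5e-06°, of the stored one.
Error at 7.36° = 5e-06° × 111000 × cos 7.36° ≈ 0.555 × 0.9918 = 0.55043 m.
Error at 52.01° = 5e-06° × 111000 × cos 52.01° ≈ 0.555 × 0.6155 = 0.34162 m.
The ratio reduces to cos 7.36° / cos 52.01° = 0.9918/0.6155 ≈ 1.6112.

1.61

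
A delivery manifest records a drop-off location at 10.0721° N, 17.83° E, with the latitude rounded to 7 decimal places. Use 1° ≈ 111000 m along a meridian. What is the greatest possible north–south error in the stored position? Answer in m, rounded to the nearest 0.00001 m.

0.00555 m

Rounding to 7 decimal places leaves the latitude within ±5e-08° of the true value.
So the N–S error is at most 5e-08 × 111000 = 0.00555 m.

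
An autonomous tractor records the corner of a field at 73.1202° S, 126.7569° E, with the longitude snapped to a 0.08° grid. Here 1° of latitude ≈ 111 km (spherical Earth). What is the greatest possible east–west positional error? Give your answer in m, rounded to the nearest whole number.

1289 m

With a 0.08° grid the true value lies within half a step, ±0.08°/2 = ±0.04°, of the stored one.
One degree of longitude at 73.1202° is 111000 × cos 73.1202° ≈ 111000 × 0.2904 = 32230.5 m.
So at most 0.04° × 32230.5 ≈ 1289.22 m east–west.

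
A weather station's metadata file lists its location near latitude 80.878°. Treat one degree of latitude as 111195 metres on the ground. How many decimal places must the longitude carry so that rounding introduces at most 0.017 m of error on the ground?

6 decimal places

At 80.878° one degree of longitude covers 111195 × cos 80.878° ≈ 111195 × 0.1585 ≈ 17628.5 m.
Rounding to N decimal places gives at most 0.5 × 10⁻ᴺ degrees of error, i.e. 0.5 × 10⁻ᴺ × 17628.5 m.
Setting 8814.27 × 10⁻ᴺ ≤ 0.017 gives 10ᴺ ≥ 5.185e+05, i.e. N ≥ 5.71.
At 5 places the error can reach 0.0881 m, but 6 places keeps it to 0.00881 m.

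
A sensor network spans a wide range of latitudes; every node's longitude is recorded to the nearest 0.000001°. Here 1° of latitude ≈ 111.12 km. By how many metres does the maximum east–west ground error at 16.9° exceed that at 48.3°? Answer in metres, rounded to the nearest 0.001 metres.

Rounding to 6 decimal places leaves the longitude within ±5e-07° of the true value.
At 16.9°: 5e-07° × 111120 × cos 16.9° = 5e-07 × 111120 × 0.9568 ≈ 0.053161 m.
Error at 48.3° = 5e-07° × 111120 × cos 48.3° ≈ 0.05556 × 0.6652 = 0.03696 m.
So the lower-latitude error exceeds the higher by 0.053161 − 0.03696 = 0.0162 m.

0.016 metres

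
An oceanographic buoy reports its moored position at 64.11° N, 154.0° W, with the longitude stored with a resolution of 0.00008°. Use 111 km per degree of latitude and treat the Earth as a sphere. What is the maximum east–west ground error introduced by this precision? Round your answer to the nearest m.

With a 0.00008° grid the true value lies within half a step, ±0.00008°/2 = ±4e-05°, of the stored one.
At latitude 64.11° a degree of longitude spans 111000 m × cos 64.11° = 111000 × 0.4366 ≈ 48467.6 m.
So at most 4e-05° × 48467.6 ≈ 1.9387 m east–west.

2 m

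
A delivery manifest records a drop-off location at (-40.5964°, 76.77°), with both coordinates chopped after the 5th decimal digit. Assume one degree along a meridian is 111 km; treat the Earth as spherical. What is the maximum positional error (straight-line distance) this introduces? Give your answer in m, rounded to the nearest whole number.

Truncating at 5 decimal places can drop up to a full unit in the last place, so each coordinate may be off by as much as 1e-05°.
Latitude error → 1e-05 × 111000 = 1.11 m along the meridian.
Longitude error → 1e-05 × 111000 × cos 40.5964° = 1e-05 × 111000 × 0.7593 ≈ 0.842837 m.
Combining orthogonally: (1.11² + 0.842837²)^½ ≈ 1.39373 m.

1 m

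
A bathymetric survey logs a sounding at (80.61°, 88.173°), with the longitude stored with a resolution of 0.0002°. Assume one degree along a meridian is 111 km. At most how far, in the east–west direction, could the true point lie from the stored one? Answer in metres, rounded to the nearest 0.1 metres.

1.8 metres

With a 0.0002° grid the true value lies within half a step, ±0.0002°/2 = ±0.0001°, of the stored one.
Parallels shrink by cos φ, so at 80.61° a degree of longitude is 111000 × 0.1632 ≈ 18110.1 m.
So at most 0.0001° × 18110.1 ≈ 1.81101 m east–west.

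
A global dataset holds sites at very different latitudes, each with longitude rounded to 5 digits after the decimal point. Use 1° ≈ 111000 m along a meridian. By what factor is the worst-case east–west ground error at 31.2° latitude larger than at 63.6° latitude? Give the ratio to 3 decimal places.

1.924

Rounding to 5 decimal places leaves the longitude within ±5e-06° of the true value.
Error at 31.2° = 5e-06° × 111000 × cos 31.2° ≈ 0.555 × 0.8554 = 0.47473 m.
At 63.6°: 5e-06° × 111000 × cos 63.6° = 5e-06 × 111000 × 0.4446 ≈ 0.24677 m.
The ratio reduces to cos 31.2° / cos 63.6° = 0.8554/0.4446 ≈ 1.9237.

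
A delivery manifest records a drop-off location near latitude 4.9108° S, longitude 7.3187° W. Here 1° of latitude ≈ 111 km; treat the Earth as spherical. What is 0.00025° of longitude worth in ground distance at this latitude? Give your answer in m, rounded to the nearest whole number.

One degree of longitude here spans 111000 × cos 4.9108° = 111000 × 0.9963 ≈ 110593 m; 0.00025° of that is 27.6481 m.

28 m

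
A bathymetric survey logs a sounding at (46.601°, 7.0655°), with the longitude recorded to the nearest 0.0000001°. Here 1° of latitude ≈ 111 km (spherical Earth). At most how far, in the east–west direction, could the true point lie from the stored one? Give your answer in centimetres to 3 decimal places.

Rounding to 7 decimal places leaves the longitude within ±5e-08° of the true value.
At latitude 46.601° a degree of longitude spans 111000 m × cos 46.601° = 111000 × 0.6871 ≈ 76265.3 m.
Maximum E–W displacement: 5e-08 × 76265.3 = 0.00381327 m.
That is 0.00381327 m = 0.38133 cm.

0.381 centimetres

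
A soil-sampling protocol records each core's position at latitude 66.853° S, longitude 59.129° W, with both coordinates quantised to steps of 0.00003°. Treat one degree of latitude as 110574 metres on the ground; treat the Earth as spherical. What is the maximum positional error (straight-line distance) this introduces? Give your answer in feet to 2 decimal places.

5.85 feet

With a 0.00003° grid the true value lies within half a step, ±0.00003°/2 = ±1.5e-05°, of the stored one.
N–S: 1.5e-05° × 110574 m/° = 1.65861 m.
Longitude error → 1.5e-05 × 110574 × cos 66.853° = 1.5e-05 × 110574 × 0.3931 ≈ 0.651986 m.
The two errors are perpendicular, so the maximum displacement is √(1.65861² + 0.651986²) ≈ 1.78215 m.
Converting: 1.78215 m × 3.2808 ft/m ≈ 5.847 ft.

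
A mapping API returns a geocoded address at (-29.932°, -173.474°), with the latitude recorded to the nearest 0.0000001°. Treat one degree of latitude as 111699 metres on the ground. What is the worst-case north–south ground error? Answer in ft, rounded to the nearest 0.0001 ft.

0.0183 ft

Rounding to 7 decimal places leaves the latitude within ±5e-08° of the true value.
North–south distance: 5e-08° × 111699 m/° = 0.00558495 m.
Converting: 0.00558495 m × 3.2808 ft/m ≈ 0.018323 ft.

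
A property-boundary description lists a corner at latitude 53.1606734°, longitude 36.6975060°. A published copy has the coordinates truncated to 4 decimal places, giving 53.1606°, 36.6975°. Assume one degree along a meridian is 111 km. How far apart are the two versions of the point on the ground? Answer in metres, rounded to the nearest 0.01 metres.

8.16 metres

The latitude changed by +0.0000734° and the longitude by +0.0000060°.
North–south shift: 0.0000734 × 111000 = 8.1474 m.
E–W at 53.1606°: 0.0000060° × 111000 × cos 53.1606° = 0.0000060 × 111000 × 0.5996 ≈ 0.399316 m.
Hypotenuse of the two orthogonal shifts: √(8.1474² + 0.399316²) = 8.15718 m.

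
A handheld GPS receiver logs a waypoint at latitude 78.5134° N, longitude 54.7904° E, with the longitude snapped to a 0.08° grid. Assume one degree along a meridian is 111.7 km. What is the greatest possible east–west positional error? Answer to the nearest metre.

With a 0.08° grid the true value lies within half a step, ±0.08°/2 = ±0.04°, of the stored one.
Parallels shrink by cos φ, so at 78.5134° a degree of longitude is 111700 × 0.1991 ≈ 22243.8 m.
Maximum E–W displacement: 0.04 × 22243.8 = 889.752 m.

890 metres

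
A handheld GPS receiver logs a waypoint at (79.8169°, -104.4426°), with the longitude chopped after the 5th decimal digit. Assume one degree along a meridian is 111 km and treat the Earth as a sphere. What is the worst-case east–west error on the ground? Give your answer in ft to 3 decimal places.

0.644 ft

Truncating at 5 decimal places can drop up to a full unit in the last place, so the longitude may be off by as much as 1e-05°.
One degree of longitude at 79.8169° is 111000 × cos 79.8169° ≈ 111000 × 0.1768 = 19624.2 m.
East–west error: 1e-05° × 19624.2 m/° ≈ 0.196242 m.
In feet: 0.196242 m ÷ 0.3048 ≈ 0.64384 ft.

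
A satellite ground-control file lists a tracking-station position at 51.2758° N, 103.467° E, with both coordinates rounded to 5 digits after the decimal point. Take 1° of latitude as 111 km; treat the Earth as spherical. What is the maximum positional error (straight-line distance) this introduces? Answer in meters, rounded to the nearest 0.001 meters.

0.655 meters

Rounding to 5 decimal places leaves each coordinate within ±5e-06° of the true value.
Latitude error → 5e-06 × 111000 = 0.555 m along the meridian.
E–W at 51.2758°: 5e-06° × 111000 × cos 51.2758° = 5e-06 × 111000 × 0.6256 ≈ 0.347193 m.
Worst case both components are at the extreme and orthogonal: √(0.555² + 0.347193²) ≈ 0.654651 m.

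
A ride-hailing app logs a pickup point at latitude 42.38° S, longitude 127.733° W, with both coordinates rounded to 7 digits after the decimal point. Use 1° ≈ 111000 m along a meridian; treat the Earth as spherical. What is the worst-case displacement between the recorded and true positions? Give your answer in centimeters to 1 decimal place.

Rounding to 7 decimal places leaves each coordinate within ±5e-08° of the true value.
Latitude error → 5e-08 × 111000 = 0.00555 m along the meridian.
Longitude error → 5e-08 × 111000 × cos 42.38° = 5e-08 × 111000 × 0.7387 ≈ 0.00409973 m.
The two errors are perpendicular, so the maximum displacement is √(0.00555² + 0.00409973²) ≈ 0.00690002 m.
That is 0.00690002 m = 0.69 cm.

0.7 centimeters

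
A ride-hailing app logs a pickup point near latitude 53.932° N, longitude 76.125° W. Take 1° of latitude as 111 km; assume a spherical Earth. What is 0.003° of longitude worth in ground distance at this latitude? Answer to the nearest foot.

0.003° of longitude at 53.932° is 0.003 × 111000 × cos 53.932° ≈ 0.003 × 65350.7 = 196.052 m.
Converting: 196.052 m × 3.2808 ft/m ≈ 643.22 ft.

643 feet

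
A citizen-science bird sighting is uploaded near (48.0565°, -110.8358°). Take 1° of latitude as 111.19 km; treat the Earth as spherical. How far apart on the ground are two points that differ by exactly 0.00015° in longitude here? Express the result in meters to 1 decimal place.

11.1 meters

At 48.0565° a degree of longitude is 111190 × cos 48.0565° ≈ 74319.1 m, so 0.00015° corresponds to 11.1479 m.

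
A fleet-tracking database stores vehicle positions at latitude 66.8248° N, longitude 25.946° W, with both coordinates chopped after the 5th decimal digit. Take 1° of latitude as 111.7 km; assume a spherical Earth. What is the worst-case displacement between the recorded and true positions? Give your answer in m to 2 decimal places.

Truncating at 5 decimal places can drop up to a full unit in the last place, so each coordinate may be off by as much as 1e-05°.
Latitude error → 1e-05 × 111700 = 1.117 m along the meridian.
East–west component at 66.8248°: 1e-05° × 111700 × cos 66.8248° ≈ 1e-05 × 43958.9 ≈ 0.439589 m.
The two errors are perpendicular, so the maximum displacement is √(1.117² + 0.439589²) ≈ 1.20039 m.

1.20 m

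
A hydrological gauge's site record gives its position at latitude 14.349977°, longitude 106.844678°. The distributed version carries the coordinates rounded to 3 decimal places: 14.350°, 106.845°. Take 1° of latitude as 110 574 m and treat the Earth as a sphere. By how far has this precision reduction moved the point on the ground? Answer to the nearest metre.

The latitude changed by -0.000023° and the longitude by -0.000322°.
North–south shift: -0.000023 × 110574 = -2.5432 m.
E–W at 14.35°: -0.000322° × 110574 × cos 14.35° = -0.000322 × 110574 × 0.9688 ≈ -34.494 m.
Distance: √(2.5432² + 34.494²) ≈ 34.5876 m.

35 metres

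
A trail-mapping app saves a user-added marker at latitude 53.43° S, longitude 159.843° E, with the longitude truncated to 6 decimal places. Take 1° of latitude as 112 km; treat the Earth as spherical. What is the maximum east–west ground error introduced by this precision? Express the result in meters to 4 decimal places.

Truncating at 6 decimal places can drop up to a full unit in the last place, so the longitude may be off by as much as 1e-06°.
Parallels shrink by cos φ, so at 53.43° a degree of longitude is 112000 × 0.5958 ≈ 66730.1 m.
Maximum E–W displacement: 1e-06 × 66730.1 = 0.0667301 m.

0.0667 meters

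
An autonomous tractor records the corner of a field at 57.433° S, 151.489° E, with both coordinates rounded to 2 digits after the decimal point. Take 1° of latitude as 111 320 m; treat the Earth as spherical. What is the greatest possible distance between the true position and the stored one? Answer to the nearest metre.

632 metres

Rounding to 2 decimal places leaves each coordinate within ±0.005° of the true value.
North–south component: 0.005° × 111320 = 556.6 m.
East–west component at 57.433°: 0.005° × 111320 × cos 57.433° ≈ 0.005 × 59921.9 ≈ 299.61 m.
Combining orthogonally: (556.6² + 299.61²)^½ ≈ 632.115 m.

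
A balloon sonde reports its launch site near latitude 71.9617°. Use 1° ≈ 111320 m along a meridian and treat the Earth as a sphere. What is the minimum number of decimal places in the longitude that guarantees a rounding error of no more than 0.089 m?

At 71.9617° one degree of longitude covers 111320 × cos 71.9617° ≈ 111320 × 0.3097 ≈ 34470.5 m.
N decimal places → at most half a unit in the last place, 0.5 × 10⁻ᴺ° = 34470.5/2 × 10⁻ᴺ m.
Need 0.5 × 34470.5 × 10⁻ᴺ ≤ 0.089 → 10⁻ᴺ ≤ 5.164e-06, so N ≥ 5.29.
At 5 places the error can reach 0.172 m, but 6 places keeps it to 0.0172 m.

6 decimal places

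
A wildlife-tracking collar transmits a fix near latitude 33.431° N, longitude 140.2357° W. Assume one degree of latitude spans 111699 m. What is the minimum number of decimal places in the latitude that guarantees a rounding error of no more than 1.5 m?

One degree of latitude covers 111699 m.
N decimal places → at most half a unit in the last place, 0.5 × 10⁻ᴺ° = 111699/2 × 10⁻ᴺ m.
Need 0.5 × 111699 × 10⁻ᴺ ≤ 1.5 → 10⁻ᴺ ≤ 2.686e-05, so N ≥ 4.57.
N = 4 would give 5.58 m (too coarse); N = 5 gives 0.558 m ≤ 1.5 m.

5 decimal places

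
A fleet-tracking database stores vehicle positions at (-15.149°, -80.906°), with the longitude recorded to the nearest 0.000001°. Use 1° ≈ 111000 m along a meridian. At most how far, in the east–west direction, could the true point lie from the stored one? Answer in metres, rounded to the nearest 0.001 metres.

Rounding to 6 decimal places leaves the longitude within ±5e-07° of the true value.
At latitude 15.149° a degree of longitude spans 111000 m × cos 15.149° = 111000 × 0.9652 ≈ 107143 m.
East–west error: 5e-07° × 107143 m/° ≈ 0.0535713 m.

0.054 metres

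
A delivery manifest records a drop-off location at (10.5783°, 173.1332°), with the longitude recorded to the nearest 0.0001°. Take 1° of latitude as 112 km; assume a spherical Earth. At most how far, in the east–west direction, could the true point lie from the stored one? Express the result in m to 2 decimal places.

5.50 m

Rounding to 4 decimal places leaves the longitude within ±5e-05° of the true value.
One degree of longitude at 10.5783° is 112000 × cos 10.5783° ≈ 112000 × 0.9830 = 110097 m.
East–west error: 5e-05° × 110097 m/° ≈ 5.50483 m.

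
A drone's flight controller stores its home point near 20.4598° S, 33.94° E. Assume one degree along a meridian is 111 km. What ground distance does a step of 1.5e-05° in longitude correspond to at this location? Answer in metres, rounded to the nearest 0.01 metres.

1.56 metres

At 20.4598° a degree of longitude is 111000 × cos 20.4598° ≈ 103998 m, so 1.5e-05° corresponds to 1.55997 m.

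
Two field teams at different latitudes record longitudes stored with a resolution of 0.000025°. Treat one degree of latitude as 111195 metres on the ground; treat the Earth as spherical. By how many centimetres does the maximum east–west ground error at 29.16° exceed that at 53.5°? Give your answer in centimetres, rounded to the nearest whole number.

With a 0.000025° grid the true value lies within half a step, ±0.000025°/2 = ±1.25e-05°, of the stored one.
At 29.16°: 1.25e-05° × 111195 × cos 29.16° = 1.25e-05 × 111195 × 0.8733 ≈ 1.2138 m.
At 53.5°: 1.25e-05° × 111195 × cos 53.5° = 1.25e-05 × 111195 × 0.5948 ≈ 0.82677 m.
So the lower-latitude error exceeds the higher by 1.2138 − 0.82677 = 0.38701 m.
That is 0.387014 m = 38.701 cm.

39 centimetres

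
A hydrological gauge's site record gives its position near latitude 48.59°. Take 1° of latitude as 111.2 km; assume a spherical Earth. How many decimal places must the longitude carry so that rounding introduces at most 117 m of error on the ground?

3 decimal places

At 48.59° one degree of longitude covers 111200 × cos 48.59° ≈ 111200 × 0.6614 ≈ 73552.4 m.
With N decimal places the half-ulp bound is 0.5·10⁻ᴺ°, or 0.5·10⁻ᴺ × 73552.4 m on the ground.
Need 0.5 × 73552.4 × 10⁻ᴺ ≤ 117 → 10⁻ᴺ ≤ 3.181e-03, so N ≥ 2.50.
N = 2 would give 368 m (too coarse); N = 3 gives 36.8 m ≤ 117 m.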